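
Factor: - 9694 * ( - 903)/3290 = 3^1*5^( - 1)*37^1 * 43^1 * 47^( - 1)*131^1=625263/235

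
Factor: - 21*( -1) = 21 = 3^1*7^1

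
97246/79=97246/79 = 1230.96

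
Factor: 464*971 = 450544 = 2^4*29^1*971^1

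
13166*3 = 39498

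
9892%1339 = 519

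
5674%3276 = 2398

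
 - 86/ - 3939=86/3939 = 0.02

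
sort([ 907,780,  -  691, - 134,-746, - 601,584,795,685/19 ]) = [  -  746, - 691, - 601, - 134,685/19,  584, 780,  795,907]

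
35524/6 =5920 + 2/3 = 5920.67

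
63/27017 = 63/27017 = 0.00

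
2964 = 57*52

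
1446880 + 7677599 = 9124479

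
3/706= 3/706 = 0.00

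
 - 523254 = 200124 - 723378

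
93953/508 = 93953/508 = 184.95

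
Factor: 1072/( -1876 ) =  - 2^2*7^ (-1 ) = -4/7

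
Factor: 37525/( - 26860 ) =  - 95/68 = - 2^ ( - 2 )*5^1*17^(-1 )*19^1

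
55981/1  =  55981=55981.00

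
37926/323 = 117 + 135/323 =117.42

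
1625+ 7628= 9253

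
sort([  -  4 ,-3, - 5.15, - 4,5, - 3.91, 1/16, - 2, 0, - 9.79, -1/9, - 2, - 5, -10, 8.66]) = [-10, - 9.79,  -  5.15, - 5, - 4, - 4, - 3.91 ,-3,  -  2,-2 , - 1/9,0, 1/16 , 5, 8.66 ]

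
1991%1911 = 80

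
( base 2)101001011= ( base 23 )E9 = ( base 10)331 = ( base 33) A1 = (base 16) 14B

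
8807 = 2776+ 6031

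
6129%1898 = 435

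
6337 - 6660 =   -  323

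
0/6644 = 0 = 0.00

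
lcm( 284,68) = 4828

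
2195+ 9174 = 11369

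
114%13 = 10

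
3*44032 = 132096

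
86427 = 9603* 9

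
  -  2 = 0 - 2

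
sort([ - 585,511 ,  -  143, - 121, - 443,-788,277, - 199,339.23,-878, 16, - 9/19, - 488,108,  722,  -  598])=[ - 878, - 788, - 598, - 585, - 488, - 443, -199 , - 143, - 121,  -  9/19,16,108,277,339.23,511,722 ]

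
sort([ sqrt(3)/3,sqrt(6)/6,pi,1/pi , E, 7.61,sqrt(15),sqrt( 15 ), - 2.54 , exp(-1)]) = [ - 2.54,1/pi,exp(-1), sqrt ( 6) /6,sqrt( 3)/3, E,pi,sqrt( 15), sqrt(15), 7.61] 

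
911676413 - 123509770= 788166643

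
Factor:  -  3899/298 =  - 2^(-1 ) * 7^1*149^(-1 ) * 557^1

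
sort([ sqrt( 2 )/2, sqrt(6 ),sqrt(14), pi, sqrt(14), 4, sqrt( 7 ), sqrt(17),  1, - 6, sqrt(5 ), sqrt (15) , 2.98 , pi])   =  [-6, sqrt( 2 ) /2, 1,sqrt(5),sqrt(6),  sqrt(7 ), 2.98, pi, pi,sqrt( 14), sqrt(14 ), sqrt ( 15 ), 4, sqrt(17)]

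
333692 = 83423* 4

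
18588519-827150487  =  -808561968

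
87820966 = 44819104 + 43001862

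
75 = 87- 12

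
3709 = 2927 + 782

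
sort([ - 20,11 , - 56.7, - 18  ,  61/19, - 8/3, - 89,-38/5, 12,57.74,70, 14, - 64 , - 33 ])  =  [ - 89, - 64 , - 56.7, - 33, - 20,-18,  -  38/5, - 8/3 , 61/19, 11, 12,14, 57.74, 70]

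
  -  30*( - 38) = 1140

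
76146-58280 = 17866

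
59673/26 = 59673/26=2295.12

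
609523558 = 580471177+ 29052381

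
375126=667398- 292272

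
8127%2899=2329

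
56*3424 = 191744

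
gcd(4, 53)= 1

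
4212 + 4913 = 9125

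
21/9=2 + 1/3 = 2.33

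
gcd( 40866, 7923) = 417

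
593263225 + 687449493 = 1280712718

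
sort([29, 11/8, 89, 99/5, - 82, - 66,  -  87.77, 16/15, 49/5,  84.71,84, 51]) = [ - 87.77 , - 82,- 66 , 16/15,11/8, 49/5, 99/5, 29, 51, 84, 84.71, 89 ]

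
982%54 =10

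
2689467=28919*93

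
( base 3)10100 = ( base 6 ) 230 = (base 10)90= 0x5a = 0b1011010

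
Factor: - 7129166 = -2^1*11^1*324053^1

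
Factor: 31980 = 2^2 * 3^1*5^1 * 13^1 * 41^1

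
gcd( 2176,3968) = 128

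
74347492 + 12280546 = 86628038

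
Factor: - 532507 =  - 439^1* 1213^1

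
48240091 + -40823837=7416254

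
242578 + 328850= 571428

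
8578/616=13 + 285/308 = 13.93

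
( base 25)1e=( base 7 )54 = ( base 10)39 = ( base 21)1I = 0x27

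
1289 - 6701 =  - 5412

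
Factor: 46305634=2^1 * 29^1*798373^1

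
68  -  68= 0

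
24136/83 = 290 + 66/83 = 290.80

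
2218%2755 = 2218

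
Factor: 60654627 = 3^2* 11^1*227^1 * 2699^1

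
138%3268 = 138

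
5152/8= 644=644.00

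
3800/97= 39+17/97 = 39.18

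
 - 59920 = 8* ( - 7490)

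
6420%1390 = 860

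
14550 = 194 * 75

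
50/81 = 50/81 = 0.62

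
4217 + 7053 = 11270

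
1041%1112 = 1041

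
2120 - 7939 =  - 5819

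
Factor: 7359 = 3^1*11^1*223^1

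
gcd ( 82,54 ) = 2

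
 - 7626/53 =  - 144 + 6/53 = - 143.89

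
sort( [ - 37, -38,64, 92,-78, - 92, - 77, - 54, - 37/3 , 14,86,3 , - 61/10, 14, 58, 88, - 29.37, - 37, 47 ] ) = [  -  92,-78, - 77,  -  54, - 38,-37 ,-37, - 29.37,-37/3, - 61/10,3,14, 14,47,58, 64, 86 , 88, 92]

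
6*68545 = 411270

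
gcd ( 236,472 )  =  236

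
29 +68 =97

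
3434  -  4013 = -579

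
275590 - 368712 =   -  93122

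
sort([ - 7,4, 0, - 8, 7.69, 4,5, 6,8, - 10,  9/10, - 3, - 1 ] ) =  [ - 10,-8,-7 , - 3, - 1, 0, 9/10, 4, 4, 5, 6,7.69, 8]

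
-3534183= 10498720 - 14032903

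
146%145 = 1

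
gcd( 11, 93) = 1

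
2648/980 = 2+172/245= 2.70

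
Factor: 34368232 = 2^3 * 127^1*  33827^1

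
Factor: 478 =2^1*239^1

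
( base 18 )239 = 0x2c7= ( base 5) 10321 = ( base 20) 1fb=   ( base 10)711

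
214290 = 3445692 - 3231402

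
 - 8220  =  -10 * 822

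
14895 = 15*993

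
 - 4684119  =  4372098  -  9056217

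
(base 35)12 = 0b100101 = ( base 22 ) 1F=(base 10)37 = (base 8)45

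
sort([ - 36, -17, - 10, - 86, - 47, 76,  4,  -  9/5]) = [-86, - 47 ,  -  36,-17,  -  10 , - 9/5, 4, 76]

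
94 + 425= 519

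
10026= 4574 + 5452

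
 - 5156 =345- 5501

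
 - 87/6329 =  - 87/6329 =- 0.01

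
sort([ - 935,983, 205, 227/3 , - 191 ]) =[  -  935, - 191,227/3, 205, 983 ]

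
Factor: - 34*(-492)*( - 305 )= -2^3*  3^1*5^1*17^1*41^1*61^1  =  - 5102040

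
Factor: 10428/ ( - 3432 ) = - 79/26  =  -2^ ( - 1)*13^ ( - 1)*79^1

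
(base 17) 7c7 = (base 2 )100010111010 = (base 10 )2234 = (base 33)21n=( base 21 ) 518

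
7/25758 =7/25758 = 0.00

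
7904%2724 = 2456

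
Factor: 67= 67^1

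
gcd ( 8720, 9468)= 4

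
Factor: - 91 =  - 7^1*13^1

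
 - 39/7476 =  - 13/2492= - 0.01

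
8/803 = 8/803 = 0.01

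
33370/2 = 16685 = 16685.00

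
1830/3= 610 = 610.00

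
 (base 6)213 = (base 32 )2H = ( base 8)121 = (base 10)81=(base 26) 33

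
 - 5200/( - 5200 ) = 1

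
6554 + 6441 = 12995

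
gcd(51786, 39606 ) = 42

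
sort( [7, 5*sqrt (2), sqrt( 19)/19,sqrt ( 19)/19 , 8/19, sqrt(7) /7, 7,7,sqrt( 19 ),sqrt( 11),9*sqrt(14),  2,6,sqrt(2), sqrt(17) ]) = [ sqrt(19 )/19,sqrt( 19 ) /19, sqrt (7) /7,8/19,sqrt( 2 ),2, sqrt(11), sqrt(17),sqrt(19), 6,7,7,7,  5*sqrt( 2), 9*sqrt(14 )] 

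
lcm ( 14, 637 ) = 1274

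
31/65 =31/65 =0.48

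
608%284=40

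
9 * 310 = 2790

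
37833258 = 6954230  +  30879028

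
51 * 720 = 36720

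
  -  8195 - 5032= -13227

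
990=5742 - 4752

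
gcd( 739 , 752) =1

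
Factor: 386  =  2^1*193^1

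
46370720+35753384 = 82124104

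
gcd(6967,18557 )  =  1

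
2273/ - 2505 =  - 2273/2505 = -  0.91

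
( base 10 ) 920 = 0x398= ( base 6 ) 4132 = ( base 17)332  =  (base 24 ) 1e8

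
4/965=4/965 =0.00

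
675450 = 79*8550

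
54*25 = 1350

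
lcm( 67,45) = 3015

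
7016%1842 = 1490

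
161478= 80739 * 2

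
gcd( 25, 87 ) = 1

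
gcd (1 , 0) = 1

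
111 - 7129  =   - 7018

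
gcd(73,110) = 1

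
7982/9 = 886 + 8/9 = 886.89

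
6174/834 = 1029/139 = 7.40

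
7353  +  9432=16785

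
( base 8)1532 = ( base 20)22I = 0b1101011010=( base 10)858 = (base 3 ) 1011210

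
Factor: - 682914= -2^1*3^1* 113819^1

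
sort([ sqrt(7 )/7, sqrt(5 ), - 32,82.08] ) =[-32, sqrt( 7 )/7,sqrt( 5), 82.08 ]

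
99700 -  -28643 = 128343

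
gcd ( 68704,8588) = 8588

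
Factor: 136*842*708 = 81074496= 2^6* 3^1*17^1*59^1*421^1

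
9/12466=9/12466  =  0.00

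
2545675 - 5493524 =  -2947849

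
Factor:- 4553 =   -  29^1*157^1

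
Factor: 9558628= 2^2*2389657^1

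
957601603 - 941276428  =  16325175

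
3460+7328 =10788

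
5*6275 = 31375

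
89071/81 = 89071/81 = 1099.64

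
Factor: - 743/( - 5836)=2^( - 2)*743^1 * 1459^( - 1 ) 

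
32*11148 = 356736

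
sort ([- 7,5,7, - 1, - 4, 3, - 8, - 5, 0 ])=[ -8, -7, - 5, - 4 , - 1, 0, 3, 5, 7 ] 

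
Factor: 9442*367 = 3465214 = 2^1*367^1*4721^1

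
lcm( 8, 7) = 56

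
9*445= 4005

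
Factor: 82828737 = 3^5*340859^1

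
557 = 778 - 221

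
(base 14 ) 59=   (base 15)54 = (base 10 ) 79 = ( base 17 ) 4B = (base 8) 117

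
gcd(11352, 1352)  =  8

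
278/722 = 139/361 = 0.39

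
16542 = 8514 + 8028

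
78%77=1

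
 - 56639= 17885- 74524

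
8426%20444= 8426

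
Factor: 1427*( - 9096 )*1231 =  - 15978370152=- 2^3*3^1*379^1*1231^1*1427^1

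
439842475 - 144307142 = 295535333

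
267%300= 267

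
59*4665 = 275235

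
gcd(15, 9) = 3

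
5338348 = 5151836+186512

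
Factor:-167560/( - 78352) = 355/166 = 2^( - 1 ) * 5^1*71^1*83^( -1) 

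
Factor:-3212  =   - 2^2*11^1 * 73^1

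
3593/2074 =1 + 1519/2074 = 1.73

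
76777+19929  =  96706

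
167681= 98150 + 69531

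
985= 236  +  749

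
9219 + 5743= 14962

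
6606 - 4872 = 1734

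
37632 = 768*49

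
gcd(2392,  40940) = 92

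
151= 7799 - 7648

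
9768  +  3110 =12878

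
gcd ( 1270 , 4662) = 2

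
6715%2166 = 217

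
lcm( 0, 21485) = 0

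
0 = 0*83787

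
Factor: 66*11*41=2^1 * 3^1*11^2*41^1 = 29766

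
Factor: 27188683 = 27188683^1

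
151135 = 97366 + 53769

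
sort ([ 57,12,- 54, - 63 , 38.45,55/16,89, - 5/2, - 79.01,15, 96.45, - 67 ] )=[  -  79.01, - 67, - 63, - 54, - 5/2,55/16,12, 15,38.45,57,89,96.45] 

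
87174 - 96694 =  -9520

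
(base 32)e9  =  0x1c9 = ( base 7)1222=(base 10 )457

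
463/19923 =463/19923= 0.02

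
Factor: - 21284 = - 2^2* 17^1*313^1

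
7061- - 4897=11958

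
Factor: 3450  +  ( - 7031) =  - 3581 = - 3581^1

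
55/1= 55  =  55.00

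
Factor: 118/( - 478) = -59^1*239^( - 1) = - 59/239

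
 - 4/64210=- 1 + 32103/32105 = - 0.00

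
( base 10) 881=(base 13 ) 52A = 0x371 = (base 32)rh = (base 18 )2ch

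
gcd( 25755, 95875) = 5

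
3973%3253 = 720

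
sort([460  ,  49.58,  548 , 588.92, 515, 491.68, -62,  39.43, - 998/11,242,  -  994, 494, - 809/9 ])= [-994,-998/11,-809/9, - 62, 39.43, 49.58, 242, 460, 491.68, 494,515, 548, 588.92 ]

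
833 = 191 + 642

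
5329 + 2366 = 7695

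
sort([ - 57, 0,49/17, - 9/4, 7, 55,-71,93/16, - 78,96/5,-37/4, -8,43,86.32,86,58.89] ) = [-78,-71,-57,-37/4, - 8,-9/4 , 0,49/17,93/16,7, 96/5,43,55,  58.89,86, 86.32 ]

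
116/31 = 3 + 23/31  =  3.74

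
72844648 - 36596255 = 36248393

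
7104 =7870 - 766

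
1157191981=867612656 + 289579325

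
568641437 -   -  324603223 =893244660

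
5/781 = 5/781 = 0.01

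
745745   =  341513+404232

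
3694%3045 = 649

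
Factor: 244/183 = 2^2*3^( - 1)  =  4/3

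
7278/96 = 1213/16 = 75.81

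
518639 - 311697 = 206942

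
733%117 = 31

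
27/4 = 27/4 =6.75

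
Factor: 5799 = 3^1*1933^1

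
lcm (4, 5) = 20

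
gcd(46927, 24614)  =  1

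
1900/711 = 1900/711 = 2.67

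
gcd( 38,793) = 1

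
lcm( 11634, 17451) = 34902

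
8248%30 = 28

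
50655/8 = 6331+7/8=6331.88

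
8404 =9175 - 771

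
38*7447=282986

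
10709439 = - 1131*( - 9469)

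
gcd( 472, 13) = 1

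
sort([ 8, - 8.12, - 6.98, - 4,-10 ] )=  [  -  10, -8.12,- 6.98, - 4, 8 ]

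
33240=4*8310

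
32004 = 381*84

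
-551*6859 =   -  3779309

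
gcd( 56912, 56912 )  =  56912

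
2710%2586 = 124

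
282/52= 5+ 11/26=5.42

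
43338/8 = 21669/4 = 5417.25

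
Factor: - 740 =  - 2^2 * 5^1*37^1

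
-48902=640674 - 689576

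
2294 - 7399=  - 5105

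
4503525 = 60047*75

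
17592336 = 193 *91152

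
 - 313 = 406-719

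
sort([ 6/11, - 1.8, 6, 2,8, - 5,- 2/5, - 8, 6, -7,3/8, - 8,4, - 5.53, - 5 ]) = [ - 8, - 8,- 7, - 5.53, - 5,- 5, -1.8,-2/5,3/8,6/11, 2, 4, 6,6,8]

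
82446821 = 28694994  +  53751827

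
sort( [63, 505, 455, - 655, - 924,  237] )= [ - 924, - 655,63,237 , 455, 505]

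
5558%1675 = 533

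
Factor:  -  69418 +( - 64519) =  - 151^1 * 887^1=-  133937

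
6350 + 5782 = 12132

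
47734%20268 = 7198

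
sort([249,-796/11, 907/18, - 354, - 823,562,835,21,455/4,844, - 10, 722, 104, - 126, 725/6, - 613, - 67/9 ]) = [ - 823,-613, - 354,-126, - 796/11, - 10, - 67/9, 21, 907/18, 104,455/4,725/6,249 , 562, 722, 835,844 ]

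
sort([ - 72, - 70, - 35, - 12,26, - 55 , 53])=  [ - 72,-70, -55, -35, - 12, 26,53] 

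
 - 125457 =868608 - 994065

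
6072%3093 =2979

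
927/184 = 5 + 7/184= 5.04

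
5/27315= 1/5463= 0.00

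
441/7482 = 147/2494=0.06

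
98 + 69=167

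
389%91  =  25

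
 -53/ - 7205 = 53/7205 = 0.01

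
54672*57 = 3116304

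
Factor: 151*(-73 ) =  - 11023 = - 73^1*151^1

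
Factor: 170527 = 7^1*17^1*1433^1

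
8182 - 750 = 7432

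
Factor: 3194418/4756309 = 2^1*3^1 *1187^( - 1)*4007^( - 1 )*532403^1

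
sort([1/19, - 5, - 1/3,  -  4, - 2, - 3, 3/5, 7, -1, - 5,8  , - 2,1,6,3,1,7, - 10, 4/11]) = [ - 10, - 5, - 5, - 4, - 3, - 2,-2, - 1, - 1/3,1/19, 4/11,3/5,1,1,3, 6,7,7,8]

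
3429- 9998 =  - 6569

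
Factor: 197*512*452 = 45590528 = 2^11*113^1*197^1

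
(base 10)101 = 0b1100101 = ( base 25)41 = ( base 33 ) 32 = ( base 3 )10202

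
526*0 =0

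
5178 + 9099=14277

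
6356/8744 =1589/2186= 0.73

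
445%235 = 210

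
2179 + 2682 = 4861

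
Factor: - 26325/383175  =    -  3^2*131^(-1 ) =-9/131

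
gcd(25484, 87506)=2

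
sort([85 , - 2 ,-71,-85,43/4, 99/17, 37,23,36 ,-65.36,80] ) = [ -85, -71, - 65.36, - 2,99/17,43/4, 23, 36,37,80, 85] 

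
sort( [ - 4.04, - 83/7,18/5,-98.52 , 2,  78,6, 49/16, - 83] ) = [ - 98.52, -83, - 83/7, - 4.04,  2, 49/16, 18/5,  6, 78 ]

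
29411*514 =15117254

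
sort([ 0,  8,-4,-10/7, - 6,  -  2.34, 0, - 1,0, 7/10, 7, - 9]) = [  -  9, - 6, - 4, - 2.34,- 10/7,-1 , 0, 0, 0,7/10,7,8]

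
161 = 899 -738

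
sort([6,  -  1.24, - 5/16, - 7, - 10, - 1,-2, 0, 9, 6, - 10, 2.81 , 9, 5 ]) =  [-10,  -  10, - 7, - 2,-1.24, - 1, - 5/16,0, 2.81, 5, 6,  6,9, 9]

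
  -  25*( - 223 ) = 5575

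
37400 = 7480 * 5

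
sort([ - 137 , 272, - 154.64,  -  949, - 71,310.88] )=[  -  949, - 154.64, - 137, - 71, 272,310.88]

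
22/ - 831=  - 22/831 = - 0.03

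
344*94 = 32336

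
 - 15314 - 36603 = - 51917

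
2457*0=0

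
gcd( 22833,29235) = 3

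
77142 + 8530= 85672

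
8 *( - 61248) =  - 489984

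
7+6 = 13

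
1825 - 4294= - 2469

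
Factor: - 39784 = - 2^3*4973^1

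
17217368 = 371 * 46408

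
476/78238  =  238/39119  =  0.01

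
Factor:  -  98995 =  - 5^1 * 13^1*1523^1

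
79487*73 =5802551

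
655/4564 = 655/4564 = 0.14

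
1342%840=502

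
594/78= 99/13=7.62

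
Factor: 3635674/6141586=1817837/3070793 = 7^1*11^( - 1)*107^( - 1) *2609^(-1)*259691^1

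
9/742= 9/742= 0.01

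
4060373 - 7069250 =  - 3008877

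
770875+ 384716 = 1155591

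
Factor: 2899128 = 2^3 *3^1*113^1*1069^1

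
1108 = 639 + 469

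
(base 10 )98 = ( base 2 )1100010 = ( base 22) 4a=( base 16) 62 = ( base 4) 1202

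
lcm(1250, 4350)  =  108750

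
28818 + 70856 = 99674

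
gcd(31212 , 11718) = 54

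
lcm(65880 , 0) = 0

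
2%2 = 0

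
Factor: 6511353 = 3^1*907^1*2393^1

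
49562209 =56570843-7008634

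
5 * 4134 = 20670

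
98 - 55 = 43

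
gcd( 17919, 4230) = 9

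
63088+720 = 63808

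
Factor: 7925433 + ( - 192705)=7732728 = 2^3 * 3^2*211^1*509^1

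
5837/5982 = 5837/5982 = 0.98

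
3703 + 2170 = 5873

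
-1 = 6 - 7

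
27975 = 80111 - 52136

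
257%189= 68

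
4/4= 1 = 1.00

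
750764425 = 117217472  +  633546953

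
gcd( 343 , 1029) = 343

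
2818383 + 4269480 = 7087863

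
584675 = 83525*7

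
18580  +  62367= 80947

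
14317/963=14 + 835/963 = 14.87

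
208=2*104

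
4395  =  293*15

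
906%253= 147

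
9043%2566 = 1345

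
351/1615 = 351/1615=0.22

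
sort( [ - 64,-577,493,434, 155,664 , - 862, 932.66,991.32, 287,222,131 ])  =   [ - 862,- 577, - 64,131, 155,  222,287,434,493,664, 932.66, 991.32 ]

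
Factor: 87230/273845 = 2^1*61^1 * 383^( - 1) = 122/383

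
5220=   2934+2286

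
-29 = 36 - 65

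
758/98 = 379/49 = 7.73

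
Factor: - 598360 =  - 2^3*5^1*7^1*2137^1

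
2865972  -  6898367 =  - 4032395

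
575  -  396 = 179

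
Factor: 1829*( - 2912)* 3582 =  - 19077903936 = - 2^6 * 3^2*7^1*13^1 * 31^1*59^1*199^1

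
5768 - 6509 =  - 741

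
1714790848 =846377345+868413503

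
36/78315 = 12/26105=0.00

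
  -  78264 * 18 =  - 1408752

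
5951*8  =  47608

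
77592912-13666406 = 63926506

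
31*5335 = 165385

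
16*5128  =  82048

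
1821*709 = 1291089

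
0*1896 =0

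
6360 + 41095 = 47455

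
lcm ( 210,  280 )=840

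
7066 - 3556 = 3510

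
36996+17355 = 54351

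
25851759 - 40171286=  - 14319527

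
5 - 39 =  - 34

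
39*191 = 7449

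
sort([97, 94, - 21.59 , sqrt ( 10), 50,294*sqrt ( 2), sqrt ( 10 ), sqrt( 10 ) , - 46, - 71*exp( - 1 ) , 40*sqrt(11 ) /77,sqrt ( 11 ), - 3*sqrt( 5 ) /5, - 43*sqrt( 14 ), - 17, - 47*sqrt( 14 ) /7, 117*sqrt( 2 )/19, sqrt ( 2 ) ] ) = [ - 43 * sqrt( 14 ), - 46,- 71*exp( - 1 ), - 47*sqrt( 14 ) /7,-21.59,-17, - 3*sqrt( 5)/5,  sqrt( 2),  40 * sqrt (11 )/77, sqrt ( 10 ), sqrt( 10 ), sqrt( 10), sqrt(11),117*sqrt ( 2)/19, 50, 94, 97, 294*sqrt( 2) ]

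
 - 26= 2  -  28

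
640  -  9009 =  - 8369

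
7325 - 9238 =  - 1913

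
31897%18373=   13524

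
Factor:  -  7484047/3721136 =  - 2^( - 4)*232571^( - 1 )*7484047^1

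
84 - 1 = 83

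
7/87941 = 1/12563 = 0.00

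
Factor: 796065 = 3^1*5^1*73^1*727^1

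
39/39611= 3/3047 = 0.00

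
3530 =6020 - 2490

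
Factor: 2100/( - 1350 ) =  - 14/9 = - 2^1*3^ ( - 2)*7^1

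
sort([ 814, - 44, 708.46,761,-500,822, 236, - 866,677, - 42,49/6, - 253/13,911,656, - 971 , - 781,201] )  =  [ - 971, - 866,  -  781, - 500, - 44,  -  42,  -  253/13,  49/6,201,236,656,677,708.46, 761,814,822, 911 ] 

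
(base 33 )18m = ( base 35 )14A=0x55F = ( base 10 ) 1375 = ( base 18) 447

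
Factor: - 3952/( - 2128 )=7^( - 1) * 13^1 = 13/7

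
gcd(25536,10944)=3648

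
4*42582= 170328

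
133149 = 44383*3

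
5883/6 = 980 + 1/2 = 980.50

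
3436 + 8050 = 11486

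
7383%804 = 147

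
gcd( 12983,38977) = 1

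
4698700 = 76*61825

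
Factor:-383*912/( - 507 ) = 116432/169 = 2^4 * 13^( - 2)*19^1*383^1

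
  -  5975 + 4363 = -1612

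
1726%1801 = 1726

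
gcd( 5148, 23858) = 2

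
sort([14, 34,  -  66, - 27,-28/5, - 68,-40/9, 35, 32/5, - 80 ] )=[ - 80,-68,  -  66 , - 27,-28/5, - 40/9,32/5,14, 34, 35 ]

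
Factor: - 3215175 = -3^1*5^2*163^1 *263^1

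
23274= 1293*18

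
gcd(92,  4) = 4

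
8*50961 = 407688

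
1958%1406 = 552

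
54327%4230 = 3567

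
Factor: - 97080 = -2^3 * 3^1 * 5^1*809^1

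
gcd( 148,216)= 4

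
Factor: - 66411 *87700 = -5824244700 = - 2^2*3^2*5^2*47^1 *157^1*877^1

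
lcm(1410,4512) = 22560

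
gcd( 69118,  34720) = 14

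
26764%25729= 1035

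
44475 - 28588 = 15887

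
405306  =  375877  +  29429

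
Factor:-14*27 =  - 2^1*3^3*7^1= - 378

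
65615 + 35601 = 101216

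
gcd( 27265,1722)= 287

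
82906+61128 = 144034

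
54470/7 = 7781 + 3/7=7781.43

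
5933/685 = 5933/685 = 8.66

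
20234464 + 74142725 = 94377189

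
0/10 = 0 = 0.00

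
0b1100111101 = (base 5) 11304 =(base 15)3A4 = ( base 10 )829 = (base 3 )1010201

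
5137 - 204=4933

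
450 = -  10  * ( - 45) 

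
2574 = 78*33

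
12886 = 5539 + 7347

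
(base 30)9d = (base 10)283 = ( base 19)eh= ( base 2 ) 100011011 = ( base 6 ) 1151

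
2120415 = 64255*33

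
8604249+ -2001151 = 6603098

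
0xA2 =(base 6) 430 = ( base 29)5H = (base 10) 162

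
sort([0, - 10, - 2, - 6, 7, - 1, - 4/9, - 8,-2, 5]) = [-10, - 8, - 6, - 2, - 2, - 1, - 4/9,0 , 5,7 ]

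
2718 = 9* 302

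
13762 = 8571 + 5191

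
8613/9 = 957 = 957.00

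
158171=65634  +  92537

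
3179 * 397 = 1262063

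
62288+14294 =76582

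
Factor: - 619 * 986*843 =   -  514511562 = -2^1*3^1*17^1*29^1* 281^1 * 619^1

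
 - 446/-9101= 446/9101 = 0.05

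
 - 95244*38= - 3619272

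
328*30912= 10139136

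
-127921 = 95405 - 223326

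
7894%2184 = 1342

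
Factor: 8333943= 3^1*2777981^1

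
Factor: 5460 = 2^2*3^1*5^1*7^1*13^1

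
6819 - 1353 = 5466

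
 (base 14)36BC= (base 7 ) 36625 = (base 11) 7214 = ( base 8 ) 22546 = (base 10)9574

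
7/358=7/358  =  0.02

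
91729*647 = 59348663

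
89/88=1 + 1/88 = 1.01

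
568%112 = 8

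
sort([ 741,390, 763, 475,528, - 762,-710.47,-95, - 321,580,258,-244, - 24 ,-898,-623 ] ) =[-898,-762,- 710.47, - 623, - 321, - 244,-95,- 24,258, 390, 475,528,580,741,  763]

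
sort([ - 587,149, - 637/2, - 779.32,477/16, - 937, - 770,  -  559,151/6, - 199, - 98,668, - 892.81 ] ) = [ - 937, - 892.81 , - 779.32, - 770, - 587, - 559, - 637/2, - 199 , - 98,151/6,477/16,149,668]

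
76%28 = 20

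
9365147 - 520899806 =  - 511534659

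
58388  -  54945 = 3443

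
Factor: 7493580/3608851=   2^2*3^3*5^1*13877^1*3608851^(-1 ) 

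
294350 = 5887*50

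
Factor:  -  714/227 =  - 2^1*3^1*7^1* 17^1*227^(- 1)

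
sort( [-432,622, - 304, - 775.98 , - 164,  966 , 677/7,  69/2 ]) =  [ - 775.98,-432, - 304, - 164, 69/2,677/7,622,  966]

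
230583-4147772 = -3917189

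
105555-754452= - 648897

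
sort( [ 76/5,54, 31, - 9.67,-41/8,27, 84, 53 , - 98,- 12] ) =[ - 98,-12, - 9.67,-41/8, 76/5,27,  31,  53, 54,  84 ]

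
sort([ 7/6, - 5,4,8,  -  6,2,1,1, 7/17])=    [ - 6, - 5, 7/17, 1,1, 7/6, 2, 4, 8] 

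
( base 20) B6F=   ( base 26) 6ib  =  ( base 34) 3VD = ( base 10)4535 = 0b1000110110111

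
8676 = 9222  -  546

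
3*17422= 52266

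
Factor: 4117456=2^4*7^1*97^1*379^1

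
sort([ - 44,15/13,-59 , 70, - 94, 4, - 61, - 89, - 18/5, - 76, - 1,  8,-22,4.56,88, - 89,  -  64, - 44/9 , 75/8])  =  [ - 94, - 89, - 89,-76,  -  64,  -  61, - 59, - 44, - 22 ,  -  44/9, - 18/5, - 1,15/13,4, 4.56,8, 75/8, 70,88] 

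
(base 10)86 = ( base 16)56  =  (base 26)38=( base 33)2K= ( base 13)68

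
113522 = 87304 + 26218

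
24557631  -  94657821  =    -  70100190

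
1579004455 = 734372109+844632346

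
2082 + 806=2888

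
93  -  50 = 43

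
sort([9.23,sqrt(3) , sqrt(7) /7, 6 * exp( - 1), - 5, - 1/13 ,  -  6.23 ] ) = [ - 6.23,-5, - 1/13,sqrt( 7 )/7,sqrt (3 ),6*exp(-1),  9.23 ]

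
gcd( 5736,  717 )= 717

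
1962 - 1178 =784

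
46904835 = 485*96711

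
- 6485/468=-6485/468  =  - 13.86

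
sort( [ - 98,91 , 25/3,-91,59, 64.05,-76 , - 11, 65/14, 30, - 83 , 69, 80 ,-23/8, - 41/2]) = [ - 98 , - 91,- 83,- 76, - 41/2,  -  11, - 23/8,65/14, 25/3, 30,59, 64.05, 69, 80, 91 ] 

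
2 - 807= -805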